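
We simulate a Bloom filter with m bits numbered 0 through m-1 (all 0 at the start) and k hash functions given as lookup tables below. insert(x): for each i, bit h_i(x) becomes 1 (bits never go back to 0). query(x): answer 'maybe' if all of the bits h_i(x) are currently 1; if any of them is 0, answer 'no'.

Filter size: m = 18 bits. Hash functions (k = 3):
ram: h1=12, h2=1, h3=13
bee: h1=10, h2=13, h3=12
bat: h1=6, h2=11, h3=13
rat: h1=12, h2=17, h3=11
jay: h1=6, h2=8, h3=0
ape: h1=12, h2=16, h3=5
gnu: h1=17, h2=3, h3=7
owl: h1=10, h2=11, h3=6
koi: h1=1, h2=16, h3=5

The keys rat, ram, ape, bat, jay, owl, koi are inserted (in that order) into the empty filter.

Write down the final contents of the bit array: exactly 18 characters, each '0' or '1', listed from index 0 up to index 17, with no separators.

Answer: 110001101011110011

Derivation:
Start: bits=000000000000000000
After insert 'rat': sets bits 11 12 17 -> bits=000000000001100001
After insert 'ram': sets bits 1 12 13 -> bits=010000000001110001
After insert 'ape': sets bits 5 12 16 -> bits=010001000001110011
After insert 'bat': sets bits 6 11 13 -> bits=010001100001110011
After insert 'jay': sets bits 0 6 8 -> bits=110001101001110011
After insert 'owl': sets bits 6 10 11 -> bits=110001101011110011
After insert 'koi': sets bits 1 5 16 -> bits=110001101011110011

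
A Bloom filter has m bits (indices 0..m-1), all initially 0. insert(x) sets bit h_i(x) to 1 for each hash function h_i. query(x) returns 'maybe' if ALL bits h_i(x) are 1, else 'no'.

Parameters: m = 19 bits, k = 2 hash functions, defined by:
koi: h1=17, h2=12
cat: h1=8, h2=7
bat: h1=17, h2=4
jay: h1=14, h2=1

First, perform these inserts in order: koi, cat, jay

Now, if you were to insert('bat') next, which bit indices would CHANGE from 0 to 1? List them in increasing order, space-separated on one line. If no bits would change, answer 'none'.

Answer: 4

Derivation:
Start: bits=0000000000000000000
After insert 'koi': sets bits 12 17 -> bits=0000000000001000010
After insert 'cat': sets bits 7 8 -> bits=0000000110001000010
After insert 'jay': sets bits 1 14 -> bits=0100000110001010010
insert 'bat' would touch bits 4 17; currently bit4=0, bit17=1
Bits that are 0 among those (would change 0->1): 4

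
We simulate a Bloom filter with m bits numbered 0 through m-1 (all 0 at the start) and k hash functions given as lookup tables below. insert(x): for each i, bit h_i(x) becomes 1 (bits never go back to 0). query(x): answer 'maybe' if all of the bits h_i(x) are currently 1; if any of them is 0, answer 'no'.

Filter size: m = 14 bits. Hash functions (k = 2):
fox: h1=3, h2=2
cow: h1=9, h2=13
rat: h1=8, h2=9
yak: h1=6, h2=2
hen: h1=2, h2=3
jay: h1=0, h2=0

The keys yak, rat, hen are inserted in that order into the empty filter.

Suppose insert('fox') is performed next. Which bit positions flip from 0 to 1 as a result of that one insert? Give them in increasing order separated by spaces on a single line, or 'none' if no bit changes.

Start: bits=00000000000000
After insert 'yak': sets bits 2 6 -> bits=00100010000000
After insert 'rat': sets bits 8 9 -> bits=00100010110000
After insert 'hen': sets bits 2 3 -> bits=00110010110000
insert 'fox' would touch bits 2 3; currently bit2=1, bit3=1
Bits that are 0 among those (would change 0->1): none

Answer: none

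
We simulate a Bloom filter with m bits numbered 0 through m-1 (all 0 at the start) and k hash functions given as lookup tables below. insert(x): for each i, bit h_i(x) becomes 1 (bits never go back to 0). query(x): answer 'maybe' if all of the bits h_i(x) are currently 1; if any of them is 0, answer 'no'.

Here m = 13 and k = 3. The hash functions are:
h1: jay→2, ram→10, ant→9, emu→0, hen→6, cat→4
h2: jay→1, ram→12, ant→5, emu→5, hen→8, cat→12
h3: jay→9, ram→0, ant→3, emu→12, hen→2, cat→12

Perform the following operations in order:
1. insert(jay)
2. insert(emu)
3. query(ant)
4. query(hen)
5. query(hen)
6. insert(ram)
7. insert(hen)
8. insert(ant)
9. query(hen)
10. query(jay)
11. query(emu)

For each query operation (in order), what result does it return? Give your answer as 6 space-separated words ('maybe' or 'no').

Start: bits=0000000000000
Op 1: insert jay -> sets bits 1 2 9 -> bits=0110000001000
Op 2: insert emu -> sets bits 0 5 12 -> bits=1110010001001
Op 3: query ant -> checks bit3=0, bit5=1, bit9=1 (has a 0) -> no
Op 4: query hen -> checks bit2=1, bit6=0, bit8=0 (has a 0) -> no
Op 5: query hen -> checks bit2=1, bit6=0, bit8=0 (has a 0) -> no
Op 6: insert ram -> sets bits 0 10 12 -> bits=1110010001101
Op 7: insert hen -> sets bits 2 6 8 -> bits=1110011011101
Op 8: insert ant -> sets bits 3 5 9 -> bits=1111011011101
Op 9: query hen -> checks bit2=1, bit6=1, bit8=1 (all 1) -> maybe
Op 10: query jay -> checks bit1=1, bit2=1, bit9=1 (all 1) -> maybe
Op 11: query emu -> checks bit0=1, bit5=1, bit12=1 (all 1) -> maybe
Query results in order: no no no maybe maybe maybe

Answer: no no no maybe maybe maybe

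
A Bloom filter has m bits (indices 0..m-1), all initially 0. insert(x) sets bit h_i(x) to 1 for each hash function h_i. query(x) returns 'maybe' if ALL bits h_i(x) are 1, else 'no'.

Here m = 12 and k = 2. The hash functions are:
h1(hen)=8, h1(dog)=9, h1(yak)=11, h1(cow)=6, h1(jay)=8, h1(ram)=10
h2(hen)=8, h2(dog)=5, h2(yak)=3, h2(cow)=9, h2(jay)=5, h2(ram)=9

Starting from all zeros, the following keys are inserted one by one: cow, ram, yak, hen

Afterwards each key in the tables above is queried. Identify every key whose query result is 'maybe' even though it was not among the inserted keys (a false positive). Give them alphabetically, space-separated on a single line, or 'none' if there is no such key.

Answer: none

Derivation:
Start: bits=000000000000
After insert 'cow': sets bits 6 9 -> bits=000000100100
After insert 'ram': sets bits 9 10 -> bits=000000100110
After insert 'yak': sets bits 3 11 -> bits=000100100111
After insert 'hen': sets bits 8 -> bits=000100101111
Not inserted: dog jay — query each against bits=000100101111:
query dog: checks bit5=0, bit9=1 (has a 0) -> no => not a false positive
query jay: checks bit5=0, bit8=1 (has a 0) -> no => not a false positive
False positives (alphabetical): none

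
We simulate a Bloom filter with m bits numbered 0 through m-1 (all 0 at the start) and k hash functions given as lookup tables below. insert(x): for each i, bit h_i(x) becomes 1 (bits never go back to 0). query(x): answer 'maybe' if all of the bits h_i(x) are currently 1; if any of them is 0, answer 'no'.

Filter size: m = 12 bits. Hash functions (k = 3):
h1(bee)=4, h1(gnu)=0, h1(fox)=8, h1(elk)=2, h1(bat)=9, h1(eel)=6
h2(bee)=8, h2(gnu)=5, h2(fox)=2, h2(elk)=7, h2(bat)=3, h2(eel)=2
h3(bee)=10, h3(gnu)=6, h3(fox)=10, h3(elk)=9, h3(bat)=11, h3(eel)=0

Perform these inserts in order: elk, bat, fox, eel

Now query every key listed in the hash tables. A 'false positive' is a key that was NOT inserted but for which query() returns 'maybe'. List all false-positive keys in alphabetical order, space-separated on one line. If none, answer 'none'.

Answer: none

Derivation:
Start: bits=000000000000
After insert 'elk': sets bits 2 7 9 -> bits=001000010100
After insert 'bat': sets bits 3 9 11 -> bits=001100010101
After insert 'fox': sets bits 2 8 10 -> bits=001100011111
After insert 'eel': sets bits 0 2 6 -> bits=101100111111
Not inserted: bee gnu — query each against bits=101100111111:
query bee: checks bit4=0, bit8=1, bit10=1 (has a 0) -> no => not a false positive
query gnu: checks bit0=1, bit5=0, bit6=1 (has a 0) -> no => not a false positive
False positives (alphabetical): none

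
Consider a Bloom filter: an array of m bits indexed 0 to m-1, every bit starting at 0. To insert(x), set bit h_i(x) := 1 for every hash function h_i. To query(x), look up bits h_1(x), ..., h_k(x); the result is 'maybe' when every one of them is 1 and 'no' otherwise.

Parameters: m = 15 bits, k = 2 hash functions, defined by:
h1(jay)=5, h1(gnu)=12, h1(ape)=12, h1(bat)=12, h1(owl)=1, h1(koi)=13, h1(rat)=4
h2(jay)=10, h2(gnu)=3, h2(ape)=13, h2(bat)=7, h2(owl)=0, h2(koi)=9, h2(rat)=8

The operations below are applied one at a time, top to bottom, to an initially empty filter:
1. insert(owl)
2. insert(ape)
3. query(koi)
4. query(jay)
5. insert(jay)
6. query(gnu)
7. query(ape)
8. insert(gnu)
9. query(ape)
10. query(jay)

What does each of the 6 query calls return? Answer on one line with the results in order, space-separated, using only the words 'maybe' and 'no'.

Start: bits=000000000000000
Op 1: insert owl -> sets bits 0 1 -> bits=110000000000000
Op 2: insert ape -> sets bits 12 13 -> bits=110000000000110
Op 3: query koi -> checks bit9=0, bit13=1 (has a 0) -> no
Op 4: query jay -> checks bit5=0, bit10=0 (has a 0) -> no
Op 5: insert jay -> sets bits 5 10 -> bits=110001000010110
Op 6: query gnu -> checks bit3=0, bit12=1 (has a 0) -> no
Op 7: query ape -> checks bit12=1, bit13=1 (all 1) -> maybe
Op 8: insert gnu -> sets bits 3 12 -> bits=110101000010110
Op 9: query ape -> checks bit12=1, bit13=1 (all 1) -> maybe
Op 10: query jay -> checks bit5=1, bit10=1 (all 1) -> maybe
Query results in order: no no no maybe maybe maybe

Answer: no no no maybe maybe maybe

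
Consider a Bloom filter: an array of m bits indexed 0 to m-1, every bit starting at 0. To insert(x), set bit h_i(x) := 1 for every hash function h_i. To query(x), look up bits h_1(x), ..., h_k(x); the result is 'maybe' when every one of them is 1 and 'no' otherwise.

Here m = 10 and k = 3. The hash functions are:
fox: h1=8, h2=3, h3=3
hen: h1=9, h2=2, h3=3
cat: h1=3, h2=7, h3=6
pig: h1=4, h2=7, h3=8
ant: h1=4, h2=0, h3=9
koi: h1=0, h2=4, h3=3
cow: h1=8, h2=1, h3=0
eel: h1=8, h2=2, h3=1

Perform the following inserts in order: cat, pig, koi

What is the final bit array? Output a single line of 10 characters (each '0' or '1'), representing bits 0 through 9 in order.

Start: bits=0000000000
After insert 'cat': sets bits 3 6 7 -> bits=0001001100
After insert 'pig': sets bits 4 7 8 -> bits=0001101110
After insert 'koi': sets bits 0 3 4 -> bits=1001101110

Answer: 1001101110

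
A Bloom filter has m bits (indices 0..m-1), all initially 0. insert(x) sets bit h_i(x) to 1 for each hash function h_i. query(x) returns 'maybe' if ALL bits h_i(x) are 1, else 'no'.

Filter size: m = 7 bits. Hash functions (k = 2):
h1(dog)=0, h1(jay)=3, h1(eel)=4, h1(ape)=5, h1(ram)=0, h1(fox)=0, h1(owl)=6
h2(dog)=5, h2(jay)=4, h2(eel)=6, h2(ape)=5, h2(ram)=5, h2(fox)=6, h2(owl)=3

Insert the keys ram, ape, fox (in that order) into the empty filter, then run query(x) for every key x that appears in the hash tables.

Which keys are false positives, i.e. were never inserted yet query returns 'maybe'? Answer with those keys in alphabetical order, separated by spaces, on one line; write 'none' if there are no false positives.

Start: bits=0000000
After insert 'ram': sets bits 0 5 -> bits=1000010
After insert 'ape': sets bits 5 -> bits=1000010
After insert 'fox': sets bits 0 6 -> bits=1000011
Not inserted: dog eel jay owl — query each against bits=1000011:
query dog: checks bit0=1, bit5=1 (all 1) -> maybe => FALSE POSITIVE
query eel: checks bit4=0, bit6=1 (has a 0) -> no => not a false positive
query jay: checks bit3=0, bit4=0 (has a 0) -> no => not a false positive
query owl: checks bit3=0, bit6=1 (has a 0) -> no => not a false positive
False positives (alphabetical): dog

Answer: dog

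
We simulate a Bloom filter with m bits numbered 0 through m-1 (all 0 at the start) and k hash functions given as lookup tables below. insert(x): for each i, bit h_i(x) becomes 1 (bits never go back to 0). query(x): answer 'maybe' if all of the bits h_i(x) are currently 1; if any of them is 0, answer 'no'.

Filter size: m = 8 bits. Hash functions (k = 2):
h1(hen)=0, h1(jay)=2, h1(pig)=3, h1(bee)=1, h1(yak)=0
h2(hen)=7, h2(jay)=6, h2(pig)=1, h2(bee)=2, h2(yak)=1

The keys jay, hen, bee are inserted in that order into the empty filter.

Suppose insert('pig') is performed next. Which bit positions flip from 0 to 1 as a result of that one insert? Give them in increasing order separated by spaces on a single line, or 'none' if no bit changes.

Answer: 3

Derivation:
Start: bits=00000000
After insert 'jay': sets bits 2 6 -> bits=00100010
After insert 'hen': sets bits 0 7 -> bits=10100011
After insert 'bee': sets bits 1 2 -> bits=11100011
insert 'pig' would touch bits 1 3; currently bit1=1, bit3=0
Bits that are 0 among those (would change 0->1): 3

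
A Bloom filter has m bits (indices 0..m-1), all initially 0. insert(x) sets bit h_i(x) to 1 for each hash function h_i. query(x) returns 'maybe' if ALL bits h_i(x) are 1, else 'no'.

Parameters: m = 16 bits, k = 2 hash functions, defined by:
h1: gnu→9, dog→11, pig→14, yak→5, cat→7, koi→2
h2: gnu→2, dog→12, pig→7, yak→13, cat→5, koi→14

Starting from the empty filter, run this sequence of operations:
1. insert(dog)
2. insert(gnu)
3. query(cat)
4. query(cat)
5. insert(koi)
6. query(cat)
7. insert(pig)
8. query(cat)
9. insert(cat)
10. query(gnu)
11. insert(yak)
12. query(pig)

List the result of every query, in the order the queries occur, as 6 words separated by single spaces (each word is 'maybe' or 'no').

Answer: no no no no maybe maybe

Derivation:
Start: bits=0000000000000000
Op 1: insert dog -> sets bits 11 12 -> bits=0000000000011000
Op 2: insert gnu -> sets bits 2 9 -> bits=0010000001011000
Op 3: query cat -> checks bit5=0, bit7=0 (has a 0) -> no
Op 4: query cat -> checks bit5=0, bit7=0 (has a 0) -> no
Op 5: insert koi -> sets bits 2 14 -> bits=0010000001011010
Op 6: query cat -> checks bit5=0, bit7=0 (has a 0) -> no
Op 7: insert pig -> sets bits 7 14 -> bits=0010000101011010
Op 8: query cat -> checks bit5=0, bit7=1 (has a 0) -> no
Op 9: insert cat -> sets bits 5 7 -> bits=0010010101011010
Op 10: query gnu -> checks bit2=1, bit9=1 (all 1) -> maybe
Op 11: insert yak -> sets bits 5 13 -> bits=0010010101011110
Op 12: query pig -> checks bit7=1, bit14=1 (all 1) -> maybe
Query results in order: no no no no maybe maybe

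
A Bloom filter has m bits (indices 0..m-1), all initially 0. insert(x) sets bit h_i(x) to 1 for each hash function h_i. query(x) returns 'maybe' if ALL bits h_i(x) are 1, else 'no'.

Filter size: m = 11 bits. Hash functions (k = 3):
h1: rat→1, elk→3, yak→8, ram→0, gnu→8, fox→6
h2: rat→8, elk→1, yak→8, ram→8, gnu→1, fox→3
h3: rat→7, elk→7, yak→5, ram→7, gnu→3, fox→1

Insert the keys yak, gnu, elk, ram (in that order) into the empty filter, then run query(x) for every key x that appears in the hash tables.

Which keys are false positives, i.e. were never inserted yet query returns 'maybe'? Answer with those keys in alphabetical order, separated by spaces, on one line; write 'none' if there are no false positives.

Start: bits=00000000000
After insert 'yak': sets bits 5 8 -> bits=00000100100
After insert 'gnu': sets bits 1 3 8 -> bits=01010100100
After insert 'elk': sets bits 1 3 7 -> bits=01010101100
After insert 'ram': sets bits 0 7 8 -> bits=11010101100
Not inserted: fox rat — query each against bits=11010101100:
query fox: checks bit1=1, bit3=1, bit6=0 (has a 0) -> no => not a false positive
query rat: checks bit1=1, bit7=1, bit8=1 (all 1) -> maybe => FALSE POSITIVE
False positives (alphabetical): rat

Answer: rat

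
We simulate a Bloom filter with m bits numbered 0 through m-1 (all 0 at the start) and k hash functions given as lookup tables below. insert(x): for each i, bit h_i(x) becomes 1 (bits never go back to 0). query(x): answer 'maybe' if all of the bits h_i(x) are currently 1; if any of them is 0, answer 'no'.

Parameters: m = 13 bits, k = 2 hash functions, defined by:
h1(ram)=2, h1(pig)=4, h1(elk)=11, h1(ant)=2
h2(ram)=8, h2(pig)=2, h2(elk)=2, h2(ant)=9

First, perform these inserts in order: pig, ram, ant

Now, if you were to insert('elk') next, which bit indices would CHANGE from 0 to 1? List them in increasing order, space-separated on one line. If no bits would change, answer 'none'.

Start: bits=0000000000000
After insert 'pig': sets bits 2 4 -> bits=0010100000000
After insert 'ram': sets bits 2 8 -> bits=0010100010000
After insert 'ant': sets bits 2 9 -> bits=0010100011000
insert 'elk' would touch bits 2 11; currently bit2=1, bit11=0
Bits that are 0 among those (would change 0->1): 11

Answer: 11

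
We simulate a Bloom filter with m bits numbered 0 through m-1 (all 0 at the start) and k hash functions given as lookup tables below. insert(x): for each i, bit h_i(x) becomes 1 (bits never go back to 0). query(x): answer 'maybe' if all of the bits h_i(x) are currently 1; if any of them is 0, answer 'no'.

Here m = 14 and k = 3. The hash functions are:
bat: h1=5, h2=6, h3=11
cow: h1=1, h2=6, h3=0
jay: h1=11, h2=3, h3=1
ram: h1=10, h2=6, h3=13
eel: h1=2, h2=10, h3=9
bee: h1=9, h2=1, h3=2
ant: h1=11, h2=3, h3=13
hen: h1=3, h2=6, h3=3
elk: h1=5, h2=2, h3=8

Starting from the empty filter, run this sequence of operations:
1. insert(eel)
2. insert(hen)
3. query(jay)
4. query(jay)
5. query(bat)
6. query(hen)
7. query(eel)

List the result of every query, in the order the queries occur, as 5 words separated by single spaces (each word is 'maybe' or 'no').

Answer: no no no maybe maybe

Derivation:
Start: bits=00000000000000
Op 1: insert eel -> sets bits 2 9 10 -> bits=00100000011000
Op 2: insert hen -> sets bits 3 6 -> bits=00110010011000
Op 3: query jay -> checks bit1=0, bit3=1, bit11=0 (has a 0) -> no
Op 4: query jay -> checks bit1=0, bit3=1, bit11=0 (has a 0) -> no
Op 5: query bat -> checks bit5=0, bit6=1, bit11=0 (has a 0) -> no
Op 6: query hen -> checks bit3=1, bit6=1 (all 1) -> maybe
Op 7: query eel -> checks bit2=1, bit9=1, bit10=1 (all 1) -> maybe
Query results in order: no no no maybe maybe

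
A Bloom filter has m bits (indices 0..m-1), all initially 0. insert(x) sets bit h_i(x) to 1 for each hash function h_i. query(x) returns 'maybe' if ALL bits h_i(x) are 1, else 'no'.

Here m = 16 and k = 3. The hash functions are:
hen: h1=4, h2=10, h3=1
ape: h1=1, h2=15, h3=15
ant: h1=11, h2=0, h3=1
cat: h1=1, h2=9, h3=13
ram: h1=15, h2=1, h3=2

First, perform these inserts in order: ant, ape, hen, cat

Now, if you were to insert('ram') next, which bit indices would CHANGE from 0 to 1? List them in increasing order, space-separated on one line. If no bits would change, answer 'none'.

Answer: 2

Derivation:
Start: bits=0000000000000000
After insert 'ant': sets bits 0 1 11 -> bits=1100000000010000
After insert 'ape': sets bits 1 15 -> bits=1100000000010001
After insert 'hen': sets bits 1 4 10 -> bits=1100100000110001
After insert 'cat': sets bits 1 9 13 -> bits=1100100001110101
insert 'ram' would touch bits 1 2 15; currently bit1=1, bit2=0, bit15=1
Bits that are 0 among those (would change 0->1): 2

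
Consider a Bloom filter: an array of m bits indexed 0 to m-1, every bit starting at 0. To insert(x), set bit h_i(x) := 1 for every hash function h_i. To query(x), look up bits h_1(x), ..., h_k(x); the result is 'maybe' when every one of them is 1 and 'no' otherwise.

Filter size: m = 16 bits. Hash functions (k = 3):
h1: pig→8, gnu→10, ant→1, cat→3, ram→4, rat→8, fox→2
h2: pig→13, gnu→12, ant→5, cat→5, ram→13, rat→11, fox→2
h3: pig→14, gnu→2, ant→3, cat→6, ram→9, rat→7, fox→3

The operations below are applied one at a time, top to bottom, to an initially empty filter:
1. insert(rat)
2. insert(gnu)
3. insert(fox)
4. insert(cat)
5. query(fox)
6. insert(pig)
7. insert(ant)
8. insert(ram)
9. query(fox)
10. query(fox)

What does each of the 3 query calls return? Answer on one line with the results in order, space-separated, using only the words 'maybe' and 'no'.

Answer: maybe maybe maybe

Derivation:
Start: bits=0000000000000000
Op 1: insert rat -> sets bits 7 8 11 -> bits=0000000110010000
Op 2: insert gnu -> sets bits 2 10 12 -> bits=0010000110111000
Op 3: insert fox -> sets bits 2 3 -> bits=0011000110111000
Op 4: insert cat -> sets bits 3 5 6 -> bits=0011011110111000
Op 5: query fox -> checks bit2=1, bit3=1 (all 1) -> maybe
Op 6: insert pig -> sets bits 8 13 14 -> bits=0011011110111110
Op 7: insert ant -> sets bits 1 3 5 -> bits=0111011110111110
Op 8: insert ram -> sets bits 4 9 13 -> bits=0111111111111110
Op 9: query fox -> checks bit2=1, bit3=1 (all 1) -> maybe
Op 10: query fox -> checks bit2=1, bit3=1 (all 1) -> maybe
Query results in order: maybe maybe maybe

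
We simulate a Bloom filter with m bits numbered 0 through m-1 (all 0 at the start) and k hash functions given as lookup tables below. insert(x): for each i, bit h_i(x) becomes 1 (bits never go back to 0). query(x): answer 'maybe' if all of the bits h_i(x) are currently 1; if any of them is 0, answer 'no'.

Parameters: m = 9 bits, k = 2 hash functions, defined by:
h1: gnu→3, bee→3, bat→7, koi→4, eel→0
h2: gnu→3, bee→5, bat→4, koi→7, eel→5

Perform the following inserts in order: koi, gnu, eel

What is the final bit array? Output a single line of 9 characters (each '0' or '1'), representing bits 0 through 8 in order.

Start: bits=000000000
After insert 'koi': sets bits 4 7 -> bits=000010010
After insert 'gnu': sets bits 3 -> bits=000110010
After insert 'eel': sets bits 0 5 -> bits=100111010

Answer: 100111010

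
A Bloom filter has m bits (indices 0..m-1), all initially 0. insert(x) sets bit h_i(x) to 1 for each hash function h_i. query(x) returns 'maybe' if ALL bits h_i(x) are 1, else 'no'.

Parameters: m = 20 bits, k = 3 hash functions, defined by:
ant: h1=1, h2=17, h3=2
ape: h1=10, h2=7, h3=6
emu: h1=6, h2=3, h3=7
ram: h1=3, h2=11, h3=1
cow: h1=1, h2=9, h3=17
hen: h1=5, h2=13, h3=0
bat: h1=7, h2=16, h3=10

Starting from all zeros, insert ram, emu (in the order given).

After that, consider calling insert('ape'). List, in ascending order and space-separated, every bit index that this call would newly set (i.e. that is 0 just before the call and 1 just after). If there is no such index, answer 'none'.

Start: bits=00000000000000000000
After insert 'ram': sets bits 1 3 11 -> bits=01010000000100000000
After insert 'emu': sets bits 3 6 7 -> bits=01010011000100000000
insert 'ape' would touch bits 6 7 10; currently bit6=1, bit7=1, bit10=0
Bits that are 0 among those (would change 0->1): 10

Answer: 10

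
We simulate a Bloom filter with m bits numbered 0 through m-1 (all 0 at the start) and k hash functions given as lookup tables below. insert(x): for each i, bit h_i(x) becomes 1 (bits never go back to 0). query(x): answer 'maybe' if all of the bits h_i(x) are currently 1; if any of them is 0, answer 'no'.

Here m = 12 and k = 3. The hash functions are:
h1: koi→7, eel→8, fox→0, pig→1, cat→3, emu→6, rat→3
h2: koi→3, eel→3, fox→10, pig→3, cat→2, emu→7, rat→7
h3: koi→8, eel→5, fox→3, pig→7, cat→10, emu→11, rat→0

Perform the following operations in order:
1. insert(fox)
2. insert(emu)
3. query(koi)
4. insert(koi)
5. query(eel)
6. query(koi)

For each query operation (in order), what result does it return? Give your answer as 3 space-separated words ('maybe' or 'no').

Start: bits=000000000000
Op 1: insert fox -> sets bits 0 3 10 -> bits=100100000010
Op 2: insert emu -> sets bits 6 7 11 -> bits=100100110011
Op 3: query koi -> checks bit3=1, bit7=1, bit8=0 (has a 0) -> no
Op 4: insert koi -> sets bits 3 7 8 -> bits=100100111011
Op 5: query eel -> checks bit3=1, bit5=0, bit8=1 (has a 0) -> no
Op 6: query koi -> checks bit3=1, bit7=1, bit8=1 (all 1) -> maybe
Query results in order: no no maybe

Answer: no no maybe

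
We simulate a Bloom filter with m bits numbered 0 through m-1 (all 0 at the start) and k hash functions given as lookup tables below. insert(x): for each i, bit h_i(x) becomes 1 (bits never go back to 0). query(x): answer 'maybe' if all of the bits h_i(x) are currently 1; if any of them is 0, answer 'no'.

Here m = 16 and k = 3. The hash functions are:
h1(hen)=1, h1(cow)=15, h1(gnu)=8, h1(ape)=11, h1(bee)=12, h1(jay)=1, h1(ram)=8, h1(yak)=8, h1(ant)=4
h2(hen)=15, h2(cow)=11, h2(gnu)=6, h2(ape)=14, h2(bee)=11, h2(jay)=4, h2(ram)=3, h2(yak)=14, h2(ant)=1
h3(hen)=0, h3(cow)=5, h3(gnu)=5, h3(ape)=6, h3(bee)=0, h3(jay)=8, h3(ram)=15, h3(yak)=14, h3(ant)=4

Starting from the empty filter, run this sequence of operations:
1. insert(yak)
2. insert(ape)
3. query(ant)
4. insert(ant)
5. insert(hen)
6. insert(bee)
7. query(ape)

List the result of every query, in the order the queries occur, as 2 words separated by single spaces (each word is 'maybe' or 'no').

Answer: no maybe

Derivation:
Start: bits=0000000000000000
Op 1: insert yak -> sets bits 8 14 -> bits=0000000010000010
Op 2: insert ape -> sets bits 6 11 14 -> bits=0000001010010010
Op 3: query ant -> checks bit1=0, bit4=0 (has a 0) -> no
Op 4: insert ant -> sets bits 1 4 -> bits=0100101010010010
Op 5: insert hen -> sets bits 0 1 15 -> bits=1100101010010011
Op 6: insert bee -> sets bits 0 11 12 -> bits=1100101010011011
Op 7: query ape -> checks bit6=1, bit11=1, bit14=1 (all 1) -> maybe
Query results in order: no maybe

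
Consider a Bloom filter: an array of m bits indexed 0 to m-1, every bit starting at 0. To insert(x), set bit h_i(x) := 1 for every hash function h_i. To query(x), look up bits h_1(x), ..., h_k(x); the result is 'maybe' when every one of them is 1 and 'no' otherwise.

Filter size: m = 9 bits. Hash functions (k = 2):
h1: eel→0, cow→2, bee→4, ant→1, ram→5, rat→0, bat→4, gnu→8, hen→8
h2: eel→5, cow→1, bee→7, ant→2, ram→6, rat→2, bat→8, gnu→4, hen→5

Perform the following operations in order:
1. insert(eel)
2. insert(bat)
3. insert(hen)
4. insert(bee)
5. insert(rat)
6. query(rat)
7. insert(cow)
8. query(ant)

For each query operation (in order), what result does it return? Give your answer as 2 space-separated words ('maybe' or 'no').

Start: bits=000000000
Op 1: insert eel -> sets bits 0 5 -> bits=100001000
Op 2: insert bat -> sets bits 4 8 -> bits=100011001
Op 3: insert hen -> sets bits 5 8 -> bits=100011001
Op 4: insert bee -> sets bits 4 7 -> bits=100011011
Op 5: insert rat -> sets bits 0 2 -> bits=101011011
Op 6: query rat -> checks bit0=1, bit2=1 (all 1) -> maybe
Op 7: insert cow -> sets bits 1 2 -> bits=111011011
Op 8: query ant -> checks bit1=1, bit2=1 (all 1) -> maybe
Query results in order: maybe maybe

Answer: maybe maybe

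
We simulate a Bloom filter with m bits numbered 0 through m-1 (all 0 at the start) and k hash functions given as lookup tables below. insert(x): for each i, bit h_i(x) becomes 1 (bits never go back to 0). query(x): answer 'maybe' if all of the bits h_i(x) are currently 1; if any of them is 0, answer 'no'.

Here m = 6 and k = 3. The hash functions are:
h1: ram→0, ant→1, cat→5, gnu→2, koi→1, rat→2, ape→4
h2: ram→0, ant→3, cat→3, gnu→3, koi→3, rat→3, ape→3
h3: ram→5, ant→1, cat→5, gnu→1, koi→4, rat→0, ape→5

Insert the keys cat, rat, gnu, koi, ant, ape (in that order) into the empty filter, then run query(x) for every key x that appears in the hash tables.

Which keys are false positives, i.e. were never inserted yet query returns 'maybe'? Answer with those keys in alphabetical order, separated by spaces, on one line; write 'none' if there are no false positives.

Start: bits=000000
After insert 'cat': sets bits 3 5 -> bits=000101
After insert 'rat': sets bits 0 2 3 -> bits=101101
After insert 'gnu': sets bits 1 2 3 -> bits=111101
After insert 'koi': sets bits 1 3 4 -> bits=111111
After insert 'ant': sets bits 1 3 -> bits=111111
After insert 'ape': sets bits 3 4 5 -> bits=111111
Not inserted: ram — query each against bits=111111:
query ram: checks bit0=1, bit5=1 (all 1) -> maybe => FALSE POSITIVE
False positives (alphabetical): ram

Answer: ram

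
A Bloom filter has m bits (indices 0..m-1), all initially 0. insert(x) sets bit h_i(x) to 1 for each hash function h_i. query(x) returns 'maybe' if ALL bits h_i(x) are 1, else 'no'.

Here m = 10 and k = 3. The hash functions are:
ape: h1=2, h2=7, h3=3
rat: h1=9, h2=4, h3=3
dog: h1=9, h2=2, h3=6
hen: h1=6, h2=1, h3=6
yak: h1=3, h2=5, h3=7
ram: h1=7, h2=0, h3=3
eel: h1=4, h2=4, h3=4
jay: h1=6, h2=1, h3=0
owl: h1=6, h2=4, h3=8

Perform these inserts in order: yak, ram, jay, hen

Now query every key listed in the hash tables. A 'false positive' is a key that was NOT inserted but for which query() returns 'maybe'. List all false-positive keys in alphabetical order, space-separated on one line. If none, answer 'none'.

Start: bits=0000000000
After insert 'yak': sets bits 3 5 7 -> bits=0001010100
After insert 'ram': sets bits 0 3 7 -> bits=1001010100
After insert 'jay': sets bits 0 1 6 -> bits=1101011100
After insert 'hen': sets bits 1 6 -> bits=1101011100
Not inserted: ape dog eel owl rat — query each against bits=1101011100:
query ape: checks bit2=0, bit3=1, bit7=1 (has a 0) -> no => not a false positive
query dog: checks bit2=0, bit6=1, bit9=0 (has a 0) -> no => not a false positive
query eel: checks bit4=0 (has a 0) -> no => not a false positive
query owl: checks bit4=0, bit6=1, bit8=0 (has a 0) -> no => not a false positive
query rat: checks bit3=1, bit4=0, bit9=0 (has a 0) -> no => not a false positive
False positives (alphabetical): none

Answer: none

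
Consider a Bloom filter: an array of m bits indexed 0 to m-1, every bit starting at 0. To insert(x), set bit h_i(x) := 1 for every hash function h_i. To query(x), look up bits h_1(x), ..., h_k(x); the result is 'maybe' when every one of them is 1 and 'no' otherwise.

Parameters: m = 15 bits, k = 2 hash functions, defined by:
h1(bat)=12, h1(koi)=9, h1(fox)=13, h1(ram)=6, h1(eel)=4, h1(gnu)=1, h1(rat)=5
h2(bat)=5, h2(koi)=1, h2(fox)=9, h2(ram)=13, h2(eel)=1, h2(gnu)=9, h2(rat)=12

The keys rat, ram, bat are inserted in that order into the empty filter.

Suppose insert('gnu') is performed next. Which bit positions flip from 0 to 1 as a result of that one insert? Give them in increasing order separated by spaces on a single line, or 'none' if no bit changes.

Answer: 1 9

Derivation:
Start: bits=000000000000000
After insert 'rat': sets bits 5 12 -> bits=000001000000100
After insert 'ram': sets bits 6 13 -> bits=000001100000110
After insert 'bat': sets bits 5 12 -> bits=000001100000110
insert 'gnu' would touch bits 1 9; currently bit1=0, bit9=0
Bits that are 0 among those (would change 0->1): 1 9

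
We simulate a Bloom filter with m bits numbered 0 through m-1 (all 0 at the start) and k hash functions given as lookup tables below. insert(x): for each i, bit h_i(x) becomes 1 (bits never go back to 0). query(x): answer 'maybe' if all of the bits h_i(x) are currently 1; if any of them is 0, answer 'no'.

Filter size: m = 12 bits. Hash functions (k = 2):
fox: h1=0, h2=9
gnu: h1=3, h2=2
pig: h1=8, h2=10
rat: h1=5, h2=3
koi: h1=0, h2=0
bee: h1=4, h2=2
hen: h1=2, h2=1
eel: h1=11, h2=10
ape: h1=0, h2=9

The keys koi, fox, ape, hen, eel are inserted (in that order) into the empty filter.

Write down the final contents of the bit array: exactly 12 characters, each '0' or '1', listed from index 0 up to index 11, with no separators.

Start: bits=000000000000
After insert 'koi': sets bits 0 -> bits=100000000000
After insert 'fox': sets bits 0 9 -> bits=100000000100
After insert 'ape': sets bits 0 9 -> bits=100000000100
After insert 'hen': sets bits 1 2 -> bits=111000000100
After insert 'eel': sets bits 10 11 -> bits=111000000111

Answer: 111000000111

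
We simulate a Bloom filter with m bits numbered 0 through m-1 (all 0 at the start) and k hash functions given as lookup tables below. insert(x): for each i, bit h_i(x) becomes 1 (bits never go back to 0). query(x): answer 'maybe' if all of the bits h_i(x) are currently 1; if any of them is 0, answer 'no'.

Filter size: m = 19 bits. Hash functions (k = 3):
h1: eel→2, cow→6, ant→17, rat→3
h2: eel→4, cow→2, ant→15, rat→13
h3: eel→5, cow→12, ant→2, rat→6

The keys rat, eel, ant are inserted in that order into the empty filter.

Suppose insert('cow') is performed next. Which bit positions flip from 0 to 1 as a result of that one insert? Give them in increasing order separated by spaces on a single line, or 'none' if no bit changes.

Start: bits=0000000000000000000
After insert 'rat': sets bits 3 6 13 -> bits=0001001000000100000
After insert 'eel': sets bits 2 4 5 -> bits=0011111000000100000
After insert 'ant': sets bits 2 15 17 -> bits=0011111000000101010
insert 'cow' would touch bits 2 6 12; currently bit2=1, bit6=1, bit12=0
Bits that are 0 among those (would change 0->1): 12

Answer: 12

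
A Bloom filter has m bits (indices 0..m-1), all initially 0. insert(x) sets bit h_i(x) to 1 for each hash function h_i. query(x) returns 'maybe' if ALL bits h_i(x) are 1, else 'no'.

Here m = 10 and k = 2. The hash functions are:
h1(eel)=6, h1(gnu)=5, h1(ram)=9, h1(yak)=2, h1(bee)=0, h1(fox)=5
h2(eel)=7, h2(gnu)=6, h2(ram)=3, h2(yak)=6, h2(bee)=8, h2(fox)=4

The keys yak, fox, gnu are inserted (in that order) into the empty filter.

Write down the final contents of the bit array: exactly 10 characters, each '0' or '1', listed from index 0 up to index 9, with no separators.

Answer: 0010111000

Derivation:
Start: bits=0000000000
After insert 'yak': sets bits 2 6 -> bits=0010001000
After insert 'fox': sets bits 4 5 -> bits=0010111000
After insert 'gnu': sets bits 5 6 -> bits=0010111000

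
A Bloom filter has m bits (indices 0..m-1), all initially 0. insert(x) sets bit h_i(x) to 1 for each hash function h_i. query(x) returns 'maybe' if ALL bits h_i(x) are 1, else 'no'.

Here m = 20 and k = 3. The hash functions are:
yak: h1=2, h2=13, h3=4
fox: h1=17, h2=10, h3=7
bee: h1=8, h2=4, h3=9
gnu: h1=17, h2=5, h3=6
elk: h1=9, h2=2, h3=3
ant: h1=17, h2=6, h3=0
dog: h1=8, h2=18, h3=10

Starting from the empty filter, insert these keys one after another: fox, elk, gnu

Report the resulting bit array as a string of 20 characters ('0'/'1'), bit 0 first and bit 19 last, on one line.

Start: bits=00000000000000000000
After insert 'fox': sets bits 7 10 17 -> bits=00000001001000000100
After insert 'elk': sets bits 2 3 9 -> bits=00110001011000000100
After insert 'gnu': sets bits 5 6 17 -> bits=00110111011000000100

Answer: 00110111011000000100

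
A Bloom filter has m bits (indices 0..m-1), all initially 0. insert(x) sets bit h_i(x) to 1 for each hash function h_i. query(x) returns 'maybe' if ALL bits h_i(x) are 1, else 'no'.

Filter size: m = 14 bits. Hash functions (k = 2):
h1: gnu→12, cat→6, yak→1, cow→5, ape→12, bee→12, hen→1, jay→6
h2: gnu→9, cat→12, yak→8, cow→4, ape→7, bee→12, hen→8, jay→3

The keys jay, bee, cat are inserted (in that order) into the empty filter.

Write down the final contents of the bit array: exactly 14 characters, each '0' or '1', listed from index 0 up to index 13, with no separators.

Start: bits=00000000000000
After insert 'jay': sets bits 3 6 -> bits=00010010000000
After insert 'bee': sets bits 12 -> bits=00010010000010
After insert 'cat': sets bits 6 12 -> bits=00010010000010

Answer: 00010010000010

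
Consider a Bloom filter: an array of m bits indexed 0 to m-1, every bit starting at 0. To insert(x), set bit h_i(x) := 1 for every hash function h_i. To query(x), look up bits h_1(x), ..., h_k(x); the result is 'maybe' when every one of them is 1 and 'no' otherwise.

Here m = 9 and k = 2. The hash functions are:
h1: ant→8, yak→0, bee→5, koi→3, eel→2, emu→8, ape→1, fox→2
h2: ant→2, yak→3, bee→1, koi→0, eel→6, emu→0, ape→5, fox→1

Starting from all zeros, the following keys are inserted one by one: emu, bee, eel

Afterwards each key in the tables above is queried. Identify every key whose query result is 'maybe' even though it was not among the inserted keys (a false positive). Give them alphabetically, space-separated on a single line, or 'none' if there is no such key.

Answer: ant ape fox

Derivation:
Start: bits=000000000
After insert 'emu': sets bits 0 8 -> bits=100000001
After insert 'bee': sets bits 1 5 -> bits=110001001
After insert 'eel': sets bits 2 6 -> bits=111001101
Not inserted: ant ape fox koi yak — query each against bits=111001101:
query ant: checks bit2=1, bit8=1 (all 1) -> maybe => FALSE POSITIVE
query ape: checks bit1=1, bit5=1 (all 1) -> maybe => FALSE POSITIVE
query fox: checks bit1=1, bit2=1 (all 1) -> maybe => FALSE POSITIVE
query koi: checks bit0=1, bit3=0 (has a 0) -> no => not a false positive
query yak: checks bit0=1, bit3=0 (has a 0) -> no => not a false positive
False positives (alphabetical): ant ape fox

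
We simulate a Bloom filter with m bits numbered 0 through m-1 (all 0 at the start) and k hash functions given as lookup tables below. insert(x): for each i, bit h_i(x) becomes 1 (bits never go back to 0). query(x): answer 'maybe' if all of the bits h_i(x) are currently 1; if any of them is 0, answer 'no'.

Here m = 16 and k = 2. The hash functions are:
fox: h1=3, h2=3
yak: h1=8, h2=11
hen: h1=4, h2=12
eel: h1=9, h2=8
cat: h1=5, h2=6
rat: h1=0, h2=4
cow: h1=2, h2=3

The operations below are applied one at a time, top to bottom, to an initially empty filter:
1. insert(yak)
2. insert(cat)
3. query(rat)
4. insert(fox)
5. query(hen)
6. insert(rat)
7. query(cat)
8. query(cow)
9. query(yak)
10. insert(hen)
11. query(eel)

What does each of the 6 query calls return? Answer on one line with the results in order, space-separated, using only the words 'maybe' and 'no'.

Answer: no no maybe no maybe no

Derivation:
Start: bits=0000000000000000
Op 1: insert yak -> sets bits 8 11 -> bits=0000000010010000
Op 2: insert cat -> sets bits 5 6 -> bits=0000011010010000
Op 3: query rat -> checks bit0=0, bit4=0 (has a 0) -> no
Op 4: insert fox -> sets bits 3 -> bits=0001011010010000
Op 5: query hen -> checks bit4=0, bit12=0 (has a 0) -> no
Op 6: insert rat -> sets bits 0 4 -> bits=1001111010010000
Op 7: query cat -> checks bit5=1, bit6=1 (all 1) -> maybe
Op 8: query cow -> checks bit2=0, bit3=1 (has a 0) -> no
Op 9: query yak -> checks bit8=1, bit11=1 (all 1) -> maybe
Op 10: insert hen -> sets bits 4 12 -> bits=1001111010011000
Op 11: query eel -> checks bit8=1, bit9=0 (has a 0) -> no
Query results in order: no no maybe no maybe no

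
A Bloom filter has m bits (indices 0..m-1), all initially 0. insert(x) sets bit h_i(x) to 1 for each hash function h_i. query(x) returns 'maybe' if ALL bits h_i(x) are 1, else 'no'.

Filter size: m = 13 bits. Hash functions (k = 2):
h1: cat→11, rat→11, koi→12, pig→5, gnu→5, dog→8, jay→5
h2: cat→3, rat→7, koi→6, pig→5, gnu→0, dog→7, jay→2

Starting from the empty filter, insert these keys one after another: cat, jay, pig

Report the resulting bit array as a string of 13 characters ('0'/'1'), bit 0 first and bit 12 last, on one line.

Start: bits=0000000000000
After insert 'cat': sets bits 3 11 -> bits=0001000000010
After insert 'jay': sets bits 2 5 -> bits=0011010000010
After insert 'pig': sets bits 5 -> bits=0011010000010

Answer: 0011010000010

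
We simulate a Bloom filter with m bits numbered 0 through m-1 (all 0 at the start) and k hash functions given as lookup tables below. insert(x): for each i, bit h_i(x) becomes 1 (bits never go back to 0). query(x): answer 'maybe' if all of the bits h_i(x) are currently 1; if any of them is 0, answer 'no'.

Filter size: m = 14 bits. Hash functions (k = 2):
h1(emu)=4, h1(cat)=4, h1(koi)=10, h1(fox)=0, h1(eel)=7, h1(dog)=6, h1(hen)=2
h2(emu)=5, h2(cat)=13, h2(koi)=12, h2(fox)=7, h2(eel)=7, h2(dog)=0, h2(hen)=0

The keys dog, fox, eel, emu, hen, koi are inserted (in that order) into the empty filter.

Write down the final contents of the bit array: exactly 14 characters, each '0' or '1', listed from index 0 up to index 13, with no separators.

Answer: 10101111001010

Derivation:
Start: bits=00000000000000
After insert 'dog': sets bits 0 6 -> bits=10000010000000
After insert 'fox': sets bits 0 7 -> bits=10000011000000
After insert 'eel': sets bits 7 -> bits=10000011000000
After insert 'emu': sets bits 4 5 -> bits=10001111000000
After insert 'hen': sets bits 0 2 -> bits=10101111000000
After insert 'koi': sets bits 10 12 -> bits=10101111001010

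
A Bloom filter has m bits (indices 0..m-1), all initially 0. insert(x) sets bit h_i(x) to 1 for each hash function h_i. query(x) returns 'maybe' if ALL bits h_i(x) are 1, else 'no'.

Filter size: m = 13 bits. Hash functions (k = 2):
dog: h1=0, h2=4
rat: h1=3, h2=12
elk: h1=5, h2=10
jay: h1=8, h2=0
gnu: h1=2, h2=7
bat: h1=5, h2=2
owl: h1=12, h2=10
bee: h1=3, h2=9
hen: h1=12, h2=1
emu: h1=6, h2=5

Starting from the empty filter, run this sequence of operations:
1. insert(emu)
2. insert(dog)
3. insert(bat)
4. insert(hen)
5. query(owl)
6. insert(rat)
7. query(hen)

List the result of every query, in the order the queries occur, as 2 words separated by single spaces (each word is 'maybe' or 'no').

Answer: no maybe

Derivation:
Start: bits=0000000000000
Op 1: insert emu -> sets bits 5 6 -> bits=0000011000000
Op 2: insert dog -> sets bits 0 4 -> bits=1000111000000
Op 3: insert bat -> sets bits 2 5 -> bits=1010111000000
Op 4: insert hen -> sets bits 1 12 -> bits=1110111000001
Op 5: query owl -> checks bit10=0, bit12=1 (has a 0) -> no
Op 6: insert rat -> sets bits 3 12 -> bits=1111111000001
Op 7: query hen -> checks bit1=1, bit12=1 (all 1) -> maybe
Query results in order: no maybe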